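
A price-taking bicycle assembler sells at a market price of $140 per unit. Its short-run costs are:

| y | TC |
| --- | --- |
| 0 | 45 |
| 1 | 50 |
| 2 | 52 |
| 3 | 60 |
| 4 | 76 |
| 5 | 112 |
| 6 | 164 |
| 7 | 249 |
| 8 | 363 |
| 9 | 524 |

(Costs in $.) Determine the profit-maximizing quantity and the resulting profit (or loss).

Profit at each row (π = 140y − TC): y=0: -45; y=1: 90; y=2: 228; y=3: 360; y=4: 484; y=5: 588; y=6: 676; y=7: 731; y=8: 757; y=9: 736.
Profit is maximized at y = 8. AVC there is 318/8 = $39.75 ≤ P, so producing beats shutting down (which would give -$45).

y = 8; profit = $757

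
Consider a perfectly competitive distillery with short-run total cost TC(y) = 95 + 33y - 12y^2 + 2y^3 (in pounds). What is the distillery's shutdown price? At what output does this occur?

The firm shuts down when price falls below the minimum of average variable cost. AVC = VC/y = 33 - 12y + 2y^2.
dAVC/dy = -12 + 4y = 0 gives y = 3. min AVC = 33 - 12·3 + 2·3^2 = 15.
So the shutdown price is £15.

£15 per unit, at y = 3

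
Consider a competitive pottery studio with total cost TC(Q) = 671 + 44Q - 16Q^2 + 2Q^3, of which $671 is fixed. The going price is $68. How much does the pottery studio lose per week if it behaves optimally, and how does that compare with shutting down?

AVC = 44 - 16Q + 2Q^2; min AVC = $12 at Q = 4. Since P = $68 ≥ min AVC, the firm produces.
MC = 44 - 32Q + 6Q^2. Setting P = MC and taking the root on the rising branch gives Q* = 6.
TR = 68·6 = 408. TC = 671 + 120 = 791. Profit = 408 − 791 = -$383.
By producing, the firm covers all variable cost plus $288 of fixed cost; shutting down would lose the full $671.

Profit = -$383 at Q = 6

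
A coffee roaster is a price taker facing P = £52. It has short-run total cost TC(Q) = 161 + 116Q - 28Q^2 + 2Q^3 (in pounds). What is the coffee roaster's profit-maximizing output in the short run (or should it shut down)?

Produce at Q = 8

From TC, MC = TC'(Q) = 116 - 56Q + 6Q^2 and AVC = VC/Q = 116 - 28Q + 2Q^2.
The AVC parabola has its vertex at Q = 28/4 = 7, where AVC = 116 - 28·7 + 2·7^2 = £18.
P = £52 exceeds min AVC = £18, so the firm stays open.
Solving P = MC: 64 - 56Q + 6Q^2 = 0 ⇒ Q = 4/3 or 8. On the upward-sloping branch, Q* = 8.
Check: AVC at Q = 8 is £20 ≤ P, so revenue covers variable cost.
Profit = P·Q − TC = 52·8 − 321 = £95.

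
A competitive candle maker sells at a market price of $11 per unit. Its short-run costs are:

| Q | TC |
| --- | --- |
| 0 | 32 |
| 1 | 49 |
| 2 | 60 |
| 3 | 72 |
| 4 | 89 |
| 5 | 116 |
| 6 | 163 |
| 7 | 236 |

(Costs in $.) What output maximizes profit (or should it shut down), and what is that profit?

Profit at each row (π = 11Q − TC): Q=0: -32; Q=1: -38; Q=2: -38; Q=3: -39; Q=4: -45; Q=5: -61; Q=6: -97; Q=7: -159.
Profit is highest at Q = 0. Equivalently, the lowest AVC in the table is 40/3 ≈ $13.33 at Q = 3, and P = $11 falls below it — price never covers variable cost, so the firm shuts down and loses only its fixed cost.

Q = 0 (shut down); profit = -$32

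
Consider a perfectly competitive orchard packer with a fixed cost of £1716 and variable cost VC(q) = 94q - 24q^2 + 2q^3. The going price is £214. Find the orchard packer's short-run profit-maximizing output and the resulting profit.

Profit = -£116 at q = 10

AVC = 94 - 24q + 2q^2 has its minimum £22 at q = 6; price £214 clears that bar, so the firm operates.
MC = 94 - 48q + 6q^2. Setting P = MC and taking the root on the rising branch gives q* = 10.
TR = 214·10 = 2140. TC = 1716 + 540 = 2256. Profit = 2140 − 2256 = -£116.
Shutting down would mean losing the fixed cost of £1716, so operating at a loss of £116 is better by £1600.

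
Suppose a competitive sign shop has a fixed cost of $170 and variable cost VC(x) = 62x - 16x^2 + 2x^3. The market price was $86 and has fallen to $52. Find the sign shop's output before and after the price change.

AVC = 62 - 16x + 2x^2, minimized at x = 4 where min AVC = $30. MC = 62 - 32x + 6x^2.
With P = $86 above the shutdown price, P = MC gives x = 6.
At P = $52 ≥ min AVC, set P = MC: x = 5. The firm stays open but cuts output.

Output falls from 6 to 5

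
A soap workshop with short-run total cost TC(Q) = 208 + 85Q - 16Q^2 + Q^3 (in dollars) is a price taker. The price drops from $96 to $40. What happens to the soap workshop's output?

MC = 85 - 32Q + 3Q^2; the shutdown threshold is min AVC = $21 (at Q = 8).
With P = $96 above the shutdown price, P = MC gives Q = 11.
At P = $40 ≥ min AVC, set P = MC: Q = 9. The firm stays open but cuts output.

Output falls from 11 to 9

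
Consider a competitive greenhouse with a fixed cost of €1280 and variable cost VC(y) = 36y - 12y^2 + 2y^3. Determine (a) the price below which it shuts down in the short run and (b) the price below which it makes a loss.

Shutdown price = €18; break-even price = €228

AVC = 36 - 12y + 2y^2; minimized at y = 3, giving min AVC = €18. That is the shutdown price.
ATC = 1280/y + 36 - 12y + 2y^2. Setting dATC/dy = −1280/y^2 − 12 + 4y = 0 gives y = 8 (since 4·8^3 − 12·8^2 = 1280).
min ATC = 1280/8 + 36 − 12·8 + 2·8^2 = €228. That is the break-even price.
For €18 ≤ P < €228 the firm produces at a loss; below €18 it shuts down.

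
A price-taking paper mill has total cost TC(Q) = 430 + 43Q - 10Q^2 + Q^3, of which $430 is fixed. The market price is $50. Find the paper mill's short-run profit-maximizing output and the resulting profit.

AVC = 43 - 10Q + Q^2 has its minimum $18 at Q = 5; price $50 clears that bar, so the firm operates.
With MC = 43 - 20Q + 3Q^2, P = MC on the upward-sloping part at Q* = 7.
TR = 50·7 = 350. TC = 430 + 154 = 584. Profit = 350 − 584 = -$234.
Shutting down would mean losing the fixed cost of $430, so operating at a loss of $234 is better by $196.

Profit = -$234 at Q = 7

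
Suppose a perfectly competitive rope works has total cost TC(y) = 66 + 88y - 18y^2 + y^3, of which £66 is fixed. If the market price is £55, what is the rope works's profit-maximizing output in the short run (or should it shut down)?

Produce at y = 11

From TC, MC = TC'(y) = 88 - 36y + 3y^2 and AVC = VC/y = 88 - 18y + y^2.
AVC is minimized where dAVC/dy = -18 + 2y = 0, at y = 9; min AVC = 88 - 18·9 + 9^2 = £7.
Since P = £55 ≥ min AVC = £7, price covers variable cost and the firm should produce.
P = MC gives 33 - 36y + 3y^2 = 0, with roots 1 and 11. Take the larger (rising MC): y* = 11.
Check: AVC at y = 11 is £11 ≤ P, so revenue covers variable cost.
Profit = P·y − TC = 55·11 − 187 = £418.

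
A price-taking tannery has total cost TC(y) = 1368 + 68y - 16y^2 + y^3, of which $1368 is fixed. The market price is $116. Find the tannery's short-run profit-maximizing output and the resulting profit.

Profit = -$216 at y = 12

AVC = 68 - 16y + y^2 has its minimum $4 at y = 8; price $116 clears that bar, so the firm operates.
MC = 68 - 32y + 3y^2. Setting P = MC and taking the root on the rising branch gives y* = 12.
TR = 116·12 = 1392. TC = 1368 + 240 = 1608. Profit = 1392 − 1608 = -$216.
By producing, the firm covers all variable cost plus $1152 of fixed cost; shutting down would lose the full $1368.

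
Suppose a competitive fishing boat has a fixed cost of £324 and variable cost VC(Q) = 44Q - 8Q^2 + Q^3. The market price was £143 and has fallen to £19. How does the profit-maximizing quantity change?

AVC = 44 - 8Q + Q^2, minimized at Q = 4 where min AVC = £28. MC = 44 - 16Q + 3Q^2.
At P = £143 ≥ min AVC, set P = MC on the rising branch: Q = 9.
At P = £19 < min AVC = £28, price no longer covers variable cost at any output, so the firm shuts down: Q = 0.

Output falls from 9 to 0 (the firm shuts down)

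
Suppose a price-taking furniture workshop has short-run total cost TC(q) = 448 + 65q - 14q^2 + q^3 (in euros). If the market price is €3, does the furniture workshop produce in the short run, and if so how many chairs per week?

From TC, MC = TC'(q) = 65 - 28q + 3q^2 and AVC = VC/q = 65 - 14q + q^2.
AVC hits its minimum where MC = AVC, at q = 7, giving min AVC = 65 - 14·7 + 7^2 = €16.
P = €3 lies below min AVC = €16; no output level covers variable cost.
The firm minimizes its loss by shutting down and losing only its fixed cost of €448.

Shut down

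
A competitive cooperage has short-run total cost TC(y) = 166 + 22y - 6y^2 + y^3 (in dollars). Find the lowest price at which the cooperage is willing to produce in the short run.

$13 per unit

The shutdown price is the minimum of AVC. VC = 22y - 6y^2 + y^3, so AVC = 22 - 6y + y^2.
dAVC/dy = -6 + 2y = 0 gives y = 3. min AVC = 22 - 6·3 + 3^2 = 13.
For P < $13 the firm produces nothing.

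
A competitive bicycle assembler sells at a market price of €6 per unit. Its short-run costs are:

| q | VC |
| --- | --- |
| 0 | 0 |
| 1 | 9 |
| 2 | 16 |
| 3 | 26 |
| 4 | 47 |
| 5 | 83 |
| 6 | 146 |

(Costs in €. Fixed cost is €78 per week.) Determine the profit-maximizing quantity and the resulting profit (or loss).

Compute π = P·q − TC at each output: q=0: -78; q=1: -81; q=2: -82; q=3: -86; q=4: -101; q=5: -131; q=6: -188.
Profit is highest at q = 0. Equivalently, the lowest AVC in the table is 16/2 ≈ €8 at q = 2, and P = €6 falls below it — price never covers variable cost, so the firm shuts down and loses only its fixed cost.

q = 0 (shut down); profit = -€78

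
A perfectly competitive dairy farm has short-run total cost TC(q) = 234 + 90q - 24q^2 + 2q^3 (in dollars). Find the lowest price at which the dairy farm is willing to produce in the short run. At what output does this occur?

$18 per unit, at q = 6

The shutdown price is the minimum of AVC. VC = 90q - 24q^2 + 2q^3, so AVC = 90 - 24q + 2q^2.
dAVC/dq = -24 + 4q = 0 gives q = 6. min AVC = 90 - 24·6 + 2·6^2 = 18.
So the shutdown price is $18.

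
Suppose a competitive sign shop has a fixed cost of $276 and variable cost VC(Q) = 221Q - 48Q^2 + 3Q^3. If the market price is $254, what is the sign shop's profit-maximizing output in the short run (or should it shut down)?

Strip out fixed cost: VC = 221Q - 48Q^2 + 3Q^3. Then AVC = 221 - 48Q + 3Q^2 and MC = 221 - 96Q + 9Q^2.
The AVC parabola has its vertex at Q = 48/6 = 8, where AVC = 221 - 48·8 + 3·8^2 = $29.
Because $254 ≥ $29, revenue can cover variable cost; the firm operates.
Solving P = MC: -33 - 96Q + 9Q^2 = 0 ⇒ Q = -1/3 or 11. On the upward-sloping branch, Q* = 11.
Check: AVC at Q = 11 is $56 ≤ P, so revenue covers variable cost.
Profit = P·Q − TC = 254·11 − 892 = $1902.

Produce at Q = 11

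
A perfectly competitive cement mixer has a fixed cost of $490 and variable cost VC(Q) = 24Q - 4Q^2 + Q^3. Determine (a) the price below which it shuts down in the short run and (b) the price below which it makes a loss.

Shutdown price = $20; break-even price = $115

AVC = 24 - 4Q + Q^2; minimized at Q = 2, giving min AVC = $20. That is the shutdown price.
ATC = 490/Q + 24 - 4Q + Q^2. Setting dATC/dQ = −490/Q^2 − 4 + 2Q = 0 gives Q = 7 (since 2·7^3 − 4·7^2 = 490).
min ATC = 490/7 + 24 − 4·7 + 7^2 = $115. That is the break-even price.
For $20 ≤ P < $115 the firm produces at a loss; below $20 it shuts down.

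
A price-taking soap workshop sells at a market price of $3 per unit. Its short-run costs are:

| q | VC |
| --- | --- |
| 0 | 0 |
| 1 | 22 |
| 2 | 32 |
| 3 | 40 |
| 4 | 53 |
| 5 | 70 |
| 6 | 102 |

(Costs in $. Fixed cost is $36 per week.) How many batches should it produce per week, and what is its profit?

q = 0 (shut down); profit = -$36

Tabulate TR − TC: q=0: -36; q=1: -55; q=2: -62; q=3: -67; q=4: -77; q=5: -91; q=6: -120.
Profit is highest at q = 0. Equivalently, the lowest AVC in the table is 53/4 ≈ $13.25 at q = 4, and P = $3 falls below it — price never covers variable cost, so the firm shuts down and loses only its fixed cost.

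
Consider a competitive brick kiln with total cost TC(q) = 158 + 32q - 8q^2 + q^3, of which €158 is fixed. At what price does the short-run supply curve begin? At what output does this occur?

€16 per unit, at q = 4

The firm shuts down when price falls below the minimum of average variable cost. AVC = VC/q = 32 - 8q + q^2.
dAVC/dq = -8 + 2q = 0 gives q = 4. min AVC = 32 - 8·4 + 4^2 = 16.
For P < €16 the firm produces nothing.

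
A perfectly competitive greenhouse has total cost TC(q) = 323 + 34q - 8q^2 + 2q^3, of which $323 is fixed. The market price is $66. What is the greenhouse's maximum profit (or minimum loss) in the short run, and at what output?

AVC = 34 - 8q + 2q^2 has its minimum $26 at q = 2; price $66 clears that bar, so the firm operates.
With MC = 34 - 16q + 6q^2, P = MC on the upward-sloping part at q* = 4.
TR = 66·4 = 264. TC = 323 + 136 = 459. Profit = 264 − 459 = -$195.
That loss of $195 beats the $323 the firm would lose by shutting down; producing recovers $128 of fixed cost.

Profit = -$195 at q = 4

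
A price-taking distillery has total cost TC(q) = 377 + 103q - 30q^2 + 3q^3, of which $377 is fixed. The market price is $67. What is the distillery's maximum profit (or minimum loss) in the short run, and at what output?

Profit = -$161 at q = 6

AVC = 103 - 30q + 3q^2; min AVC = $28 at q = 5. Since P = $67 ≥ min AVC, the firm produces.
MC = 103 - 60q + 9q^2. Setting P = MC and taking the root on the rising branch gives q* = 6.
TR = 67·6 = 402. TC = 377 + 186 = 563. Profit = 402 − 563 = -$161.
Shutting down would mean losing the fixed cost of $377, so operating at a loss of $161 is better by $216.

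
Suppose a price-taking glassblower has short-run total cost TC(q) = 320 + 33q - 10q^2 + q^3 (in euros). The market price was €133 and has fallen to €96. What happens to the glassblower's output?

Output falls from 10 to 9

MC = 33 - 20q + 3q^2; the shutdown threshold is min AVC = €8 (at q = 5).
At P = €133 ≥ min AVC, set P = MC on the rising branch: q = 10.
At P = €96 ≥ min AVC, set P = MC: q = 9. The firm stays open but cuts output.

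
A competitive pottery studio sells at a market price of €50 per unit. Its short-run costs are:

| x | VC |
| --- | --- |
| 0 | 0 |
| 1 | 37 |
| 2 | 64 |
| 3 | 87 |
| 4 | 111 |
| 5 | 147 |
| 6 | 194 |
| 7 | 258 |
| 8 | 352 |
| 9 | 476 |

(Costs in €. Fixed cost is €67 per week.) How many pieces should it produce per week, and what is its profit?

x = 6; profit = €39

Profit at each row (π = 50x − TC): x=0: -67; x=1: -54; x=2: -31; x=3: -4; x=4: 22; x=5: 36; x=6: 39; x=7: 25; x=8: -19; x=9: -93.
Profit is maximized at x = 6. AVC there is 194/6 = €32.33 ≤ P, so producing beats shutting down (which would give -€67).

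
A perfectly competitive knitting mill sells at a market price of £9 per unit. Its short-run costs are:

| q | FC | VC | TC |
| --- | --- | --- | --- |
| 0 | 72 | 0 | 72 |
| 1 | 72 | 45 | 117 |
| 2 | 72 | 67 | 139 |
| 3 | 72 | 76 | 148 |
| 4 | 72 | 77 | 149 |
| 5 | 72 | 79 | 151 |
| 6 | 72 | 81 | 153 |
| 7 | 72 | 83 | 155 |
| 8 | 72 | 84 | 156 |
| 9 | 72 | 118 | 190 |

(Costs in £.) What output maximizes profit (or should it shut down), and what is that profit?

q = 0 (shut down); profit = -£72

Compute π = P·q − TC at each output: q=0: -72; q=1: -108; q=2: -121; q=3: -121; q=4: -113; q=5: -106; q=6: -99; q=7: -92; q=8: -84; q=9: -109.
Profit is highest at q = 0. Equivalently, the lowest AVC in the table is 84/8 ≈ £10.50 at q = 8, and P = £9 falls below it — price never covers variable cost, so the firm shuts down and loses only its fixed cost.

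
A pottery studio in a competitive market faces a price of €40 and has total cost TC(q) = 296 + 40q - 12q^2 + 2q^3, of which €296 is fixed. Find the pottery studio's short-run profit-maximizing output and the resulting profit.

Profit = -€232 at q = 4

AVC = 40 - 12q + 2q^2; min AVC = €22 at q = 3. Since P = €40 ≥ min AVC, the firm produces.
MC = 40 - 24q + 6q^2. Setting P = MC and taking the root on the rising branch gives q* = 4.
TR = 40·4 = 160. TC = 296 + 96 = 392. Profit = 160 − 392 = -€232.
By producing, the firm covers all variable cost plus €64 of fixed cost; shutting down would lose the full €296.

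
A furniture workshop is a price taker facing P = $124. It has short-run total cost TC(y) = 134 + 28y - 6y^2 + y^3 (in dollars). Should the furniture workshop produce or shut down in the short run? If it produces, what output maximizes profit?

Variable cost is VC = 28y - 6y^2 + y^3, so AVC = VC/y = 28 - 6y + y^2 and MC = dTC/dy = 28 - 12y + 3y^2.
The AVC parabola has its vertex at y = 6/2 = 3, where AVC = 28 - 6·3 + 3^2 = $19.
Since P = $124 ≥ min AVC = $19, price covers variable cost and the firm should produce.
Solving P = MC: -96 - 12y + 3y^2 = 0 ⇒ y = -4 or 8. On the upward-sloping branch, y* = 8.
Check: AVC at y = 8 is $44 ≤ P, so revenue covers variable cost.
Profit = P·y − TC = 124·8 − 486 = $506.

Produce at y = 8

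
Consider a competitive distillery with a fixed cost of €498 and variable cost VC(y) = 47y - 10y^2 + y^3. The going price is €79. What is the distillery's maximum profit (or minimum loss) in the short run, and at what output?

AVC = 47 - 10y + y^2 has its minimum €22 at y = 5; price €79 clears that bar, so the firm operates.
With MC = 47 - 20y + 3y^2, P = MC on the upward-sloping part at y* = 8.
TR = 79·8 = 632. TC = 498 + 248 = 746. Profit = 632 − 746 = -€114.
That loss of €114 beats the €498 the firm would lose by shutting down; producing recovers €384 of fixed cost.

Profit = -€114 at y = 8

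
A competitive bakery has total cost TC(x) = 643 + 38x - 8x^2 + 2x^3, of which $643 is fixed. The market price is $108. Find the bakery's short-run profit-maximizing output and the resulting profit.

Profit = -$343 at x = 5

AVC = 38 - 8x + 2x^2 has its minimum $30 at x = 2; price $108 clears that bar, so the firm operates.
With MC = 38 - 16x + 6x^2, P = MC on the upward-sloping part at x* = 5.
TR = 108·5 = 540. TC = 643 + 240 = 883. Profit = 540 − 883 = -$343.
Shutting down would mean losing the fixed cost of $643, so operating at a loss of $343 is better by $300.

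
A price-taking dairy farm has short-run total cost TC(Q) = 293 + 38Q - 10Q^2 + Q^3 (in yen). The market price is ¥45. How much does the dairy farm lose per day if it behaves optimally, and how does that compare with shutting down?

AVC = 38 - 10Q + Q^2 has its minimum ¥13 at Q = 5; price ¥45 clears that bar, so the firm operates.
With MC = 38 - 20Q + 3Q^2, P = MC on the upward-sloping part at Q* = 7.
TR = 45·7 = 315. TC = 293 + 119 = 412. Profit = 315 − 412 = -¥97.
Shutting down would mean losing the fixed cost of ¥293, so operating at a loss of ¥97 is better by ¥196.

Profit = -¥97 at Q = 7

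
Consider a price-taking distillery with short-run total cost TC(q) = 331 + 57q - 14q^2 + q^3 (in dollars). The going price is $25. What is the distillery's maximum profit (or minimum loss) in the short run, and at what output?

AVC = 57 - 14q + q^2 has its minimum $8 at q = 7; price $25 clears that bar, so the firm operates.
MC = 57 - 28q + 3q^2. Setting P = MC and taking the root on the rising branch gives q* = 8.
TR = 25·8 = 200. TC = 331 + 72 = 403. Profit = 200 − 403 = -$203.
Shutting down would mean losing the fixed cost of $331, so operating at a loss of $203 is better by $128.

Profit = -$203 at q = 8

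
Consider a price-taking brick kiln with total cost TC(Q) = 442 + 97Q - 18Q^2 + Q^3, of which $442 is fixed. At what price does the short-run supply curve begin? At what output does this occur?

Short-run supply begins at min AVC. From VC = 97Q - 18Q^2 + Q^3, AVC = 97 - 18Q + Q^2.
dAVC/dQ = -18 + 2Q = 0 gives Q = 9. min AVC = 97 - 18·9 + 9^2 = 16.
The firm shuts down for any P below $16.

$16 per unit, at Q = 9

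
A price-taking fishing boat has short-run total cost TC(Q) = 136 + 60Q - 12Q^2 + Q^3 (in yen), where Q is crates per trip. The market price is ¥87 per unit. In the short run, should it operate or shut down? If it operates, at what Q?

From TC, MC = TC'(Q) = 60 - 24Q + 3Q^2 and AVC = VC/Q = 60 - 12Q + Q^2.
The AVC parabola has its vertex at Q = 12/2 = 6, where AVC = 60 - 12·6 + 6^2 = ¥24.
Since P = ¥87 ≥ min AVC = ¥24, price covers variable cost and the firm should produce.
Solving P = MC: -27 - 24Q + 3Q^2 = 0 ⇒ Q = -1 or 9. On the upward-sloping branch, Q* = 9.
Check: AVC at Q = 9 is ¥33 ≤ P, so revenue covers variable cost.
Profit = P·Q − TC = 87·9 − 433 = ¥350.

Produce at Q = 9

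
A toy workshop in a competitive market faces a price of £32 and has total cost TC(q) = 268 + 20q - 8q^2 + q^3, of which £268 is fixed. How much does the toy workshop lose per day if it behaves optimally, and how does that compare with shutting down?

AVC = 20 - 8q + q^2; min AVC = £4 at q = 4. Since P = £32 ≥ min AVC, the firm produces.
With MC = 20 - 16q + 3q^2, P = MC on the upward-sloping part at q* = 6.
TR = 32·6 = 192. TC = 268 + 48 = 316. Profit = 192 − 316 = -£124.
By producing, the firm covers all variable cost plus £144 of fixed cost; shutting down would lose the full £268.

Profit = -£124 at q = 6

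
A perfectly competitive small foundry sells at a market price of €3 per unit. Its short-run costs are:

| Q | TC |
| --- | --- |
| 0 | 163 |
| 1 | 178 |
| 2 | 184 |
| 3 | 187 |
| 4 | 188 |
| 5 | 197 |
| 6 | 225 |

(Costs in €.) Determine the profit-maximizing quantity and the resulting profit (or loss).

Q = 0 (shut down); profit = -€163

Profit at each row (π = 3Q − TC): Q=0: -163; Q=1: -175; Q=2: -178; Q=3: -178; Q=4: -176; Q=5: -182; Q=6: -207.
Profit is highest at Q = 0. Equivalently, the lowest AVC in the table is 25/4 ≈ €6.25 at Q = 4, and P = €3 falls below it — price never covers variable cost, so the firm shuts down and loses only its fixed cost.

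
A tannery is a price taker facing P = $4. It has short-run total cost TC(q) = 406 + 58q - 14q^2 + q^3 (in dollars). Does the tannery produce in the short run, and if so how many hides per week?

Variable cost is VC = 58q - 14q^2 + q^3, so AVC = VC/q = 58 - 14q + q^2 and MC = dTC/dq = 58 - 28q + 3q^2.
AVC hits its minimum where MC = AVC, at q = 7, giving min AVC = 58 - 14·7 + 7^2 = $9.
P = $4 lies below min AVC = $9; no output level covers variable cost.
Best response: produce nothing and absorb the $406 fixed cost.

Shut down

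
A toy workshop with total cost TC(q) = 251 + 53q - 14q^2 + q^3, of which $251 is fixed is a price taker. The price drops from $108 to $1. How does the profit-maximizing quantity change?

MC = 53 - 28q + 3q^2; the shutdown threshold is min AVC = $4 (at q = 7).
At P = $108 ≥ min AVC, set P = MC on the rising branch: q = 11.
At P = $1 < min AVC = $4, price no longer covers variable cost at any output, so the firm shuts down: q = 0.

Output falls from 11 to 0 (the firm shuts down)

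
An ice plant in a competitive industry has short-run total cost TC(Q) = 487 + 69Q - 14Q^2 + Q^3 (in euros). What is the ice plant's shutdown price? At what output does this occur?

€20 per unit, at Q = 7

Short-run supply begins at min AVC. From VC = 69Q - 14Q^2 + Q^3, AVC = 69 - 14Q + Q^2.
dAVC/dQ = -14 + 2Q = 0 gives Q = 7. min AVC = 69 - 14·7 + 7^2 = 20.
The firm shuts down for any P below €20.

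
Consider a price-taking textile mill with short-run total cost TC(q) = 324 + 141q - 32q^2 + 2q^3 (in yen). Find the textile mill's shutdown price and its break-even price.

AVC = 141 - 32q + 2q^2; minimized at q = 8, giving min AVC = ¥13. That is the shutdown price.
ATC = 324/q + 141 - 32q + 2q^2. Setting dATC/dq = −324/q^2 − 32 + 4q = 0 gives q = 9 (since 4·9^3 − 32·9^2 = 324).
min ATC = 324/9 + 141 − 32·9 + 2·9^2 = ¥51. That is the break-even price.
Between these two prices the firm operates at a loss; above ¥51 it earns a profit.

Shutdown price = ¥13; break-even price = ¥51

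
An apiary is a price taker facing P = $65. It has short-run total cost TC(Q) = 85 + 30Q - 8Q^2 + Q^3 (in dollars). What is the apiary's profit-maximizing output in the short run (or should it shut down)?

Produce at Q = 7

Variable cost is VC = 30Q - 8Q^2 + Q^3, so AVC = VC/Q = 30 - 8Q + Q^2 and MC = dTC/dQ = 30 - 16Q + 3Q^2.
AVC is minimized where dAVC/dQ = -8 + 2Q = 0, at Q = 4; min AVC = 30 - 8·4 + 4^2 = $14.
Because $65 ≥ $14, revenue can cover variable cost; the firm operates.
Solving P = MC: -35 - 16Q + 3Q^2 = 0 ⇒ Q = -5/3 or 7. On the upward-sloping branch, Q* = 7.
Check: AVC at Q = 7 is $23 ≤ P, so revenue covers variable cost.
Profit = P·Q − TC = 65·7 − 246 = $209.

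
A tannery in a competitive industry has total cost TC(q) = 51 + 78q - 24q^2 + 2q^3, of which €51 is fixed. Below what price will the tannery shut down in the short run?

€6 per unit

The shutdown price is the minimum of AVC. VC = 78q - 24q^2 + 2q^3, so AVC = 78 - 24q + 2q^2.
At the minimum of AVC, MC = AVC. MC = 78 - 48q + 6q^2; setting MC = AVC gives 4q^2 - 24q = 0, so q = 6. min AVC = 6.
So the shutdown price is €6.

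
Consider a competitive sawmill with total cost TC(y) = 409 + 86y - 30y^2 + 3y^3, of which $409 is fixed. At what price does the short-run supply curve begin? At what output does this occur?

The shutdown price is the minimum of AVC. VC = 86y - 30y^2 + 3y^3, so AVC = 86 - 30y + 3y^2.
dAVC/dy = -30 + 6y = 0 gives y = 5. min AVC = 86 - 30·5 + 3·5^2 = 11.
So the shutdown price is $11.

$11 per unit, at y = 5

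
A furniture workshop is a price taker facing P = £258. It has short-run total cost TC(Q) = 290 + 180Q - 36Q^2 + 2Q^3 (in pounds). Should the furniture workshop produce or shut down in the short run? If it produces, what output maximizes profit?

From TC, MC = TC'(Q) = 180 - 72Q + 6Q^2 and AVC = VC/Q = 180 - 36Q + 2Q^2.
AVC hits its minimum where MC = AVC, at Q = 9, giving min AVC = 180 - 36·9 + 2·9^2 = £18.
Since P = £258 ≥ min AVC = £18, price covers variable cost and the firm should produce.
P = MC gives -78 - 72Q + 6Q^2 = 0, with roots -1 and 13. Take the larger (rising MC): Q* = 13.
Check: AVC at Q = 13 is £50 ≤ P, so revenue covers variable cost.
Profit = P·Q − TC = 258·13 − 940 = £2414.

Produce at Q = 13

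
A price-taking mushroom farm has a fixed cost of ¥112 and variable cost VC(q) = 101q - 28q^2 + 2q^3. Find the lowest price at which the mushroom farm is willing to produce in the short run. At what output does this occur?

¥3 per unit, at q = 7

Short-run supply begins at min AVC. From VC = 101q - 28q^2 + 2q^3, AVC = 101 - 28q + 2q^2.
At the minimum of AVC, MC = AVC. MC = 101 - 56q + 6q^2; setting MC = AVC gives 4q^2 - 28q = 0, so q = 7. min AVC = 3.
So the shutdown price is ¥3.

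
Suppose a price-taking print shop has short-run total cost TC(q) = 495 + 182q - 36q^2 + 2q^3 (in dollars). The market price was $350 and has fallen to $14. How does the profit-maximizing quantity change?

AVC = 182 - 36q + 2q^2, minimized at q = 9 where min AVC = $20. MC = 182 - 72q + 6q^2.
With P = $350 above the shutdown price, P = MC gives q = 14.
At P = $14 < min AVC = $20, price no longer covers variable cost at any output, so the firm shuts down: q = 0.

Output falls from 14 to 0 (the firm shuts down)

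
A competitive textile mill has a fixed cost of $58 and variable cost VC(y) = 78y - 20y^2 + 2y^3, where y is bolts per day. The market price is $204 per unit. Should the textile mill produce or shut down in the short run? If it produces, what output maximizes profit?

From TC, MC = TC'(y) = 78 - 40y + 6y^2 and AVC = VC/y = 78 - 20y + 2y^2.
AVC is minimized where dAVC/dy = -20 + 4y = 0, at y = 5; min AVC = 78 - 20·5 + 2·5^2 = $28.
Because $204 ≥ $28, revenue can cover variable cost; the firm operates.
P = MC gives -126 - 40y + 6y^2 = 0, with roots -7/3 and 9. Take the larger (rising MC): y* = 9.
Check: AVC at y = 9 is $60 ≤ P, so revenue covers variable cost.
Profit = P·y − TC = 204·9 − 598 = $1238.

Produce at y = 9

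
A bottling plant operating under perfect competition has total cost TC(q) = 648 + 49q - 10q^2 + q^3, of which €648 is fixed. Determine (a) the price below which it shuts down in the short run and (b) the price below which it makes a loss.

Shutdown price = min AVC. AVC = 49 - 10q + q^2, with vertex at q = 5 and minimum €24.
ATC = 648/q + 49 - 10q + q^2. Setting dATC/dq = −648/q^2 − 10 + 2q = 0 gives q = 9 (since 2·9^3 − 10·9^2 = 648).
min ATC = 648/9 + 49 − 10·9 + 9^2 = €112. That is the break-even price.
For €24 ≤ P < €112 the firm produces at a loss; below €24 it shuts down.

Shutdown price = €24; break-even price = €112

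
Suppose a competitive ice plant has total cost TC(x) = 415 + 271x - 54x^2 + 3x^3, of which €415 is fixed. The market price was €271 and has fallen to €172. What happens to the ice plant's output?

Output falls from 12 to 11

AVC = 271 - 54x + 3x^2, minimized at x = 9 where min AVC = €28. MC = 271 - 108x + 9x^2.
With P = €271 above the shutdown price, P = MC gives x = 12.
At P = €172 ≥ min AVC, set P = MC: x = 11. The firm stays open but cuts output.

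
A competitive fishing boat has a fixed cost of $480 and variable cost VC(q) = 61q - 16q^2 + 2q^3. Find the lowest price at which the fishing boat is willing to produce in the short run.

$29 per unit

The firm shuts down when price falls below the minimum of average variable cost. AVC = VC/q = 61 - 16q + 2q^2.
dAVC/dq = -16 + 4q = 0 gives q = 4. min AVC = 61 - 16·4 + 2·4^2 = 29.
The firm shuts down for any P below $29.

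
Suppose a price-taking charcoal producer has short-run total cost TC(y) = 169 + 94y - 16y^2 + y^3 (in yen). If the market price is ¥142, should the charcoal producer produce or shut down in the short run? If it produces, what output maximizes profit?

Produce at y = 12

Variable cost is VC = 94y - 16y^2 + y^3, so AVC = VC/y = 94 - 16y + y^2 and MC = dTC/dy = 94 - 32y + 3y^2.
AVC hits its minimum where MC = AVC, at y = 8, giving min AVC = 94 - 16·8 + 8^2 = ¥30.
Because ¥142 ≥ ¥30, revenue can cover variable cost; the firm operates.
Solving P = MC: -48 - 32y + 3y^2 = 0 ⇒ y = -4/3 or 12. On the upward-sloping branch, y* = 12.
Check: AVC at y = 12 is ¥46 ≤ P, so revenue covers variable cost.
Profit = P·y − TC = 142·12 − 721 = ¥983.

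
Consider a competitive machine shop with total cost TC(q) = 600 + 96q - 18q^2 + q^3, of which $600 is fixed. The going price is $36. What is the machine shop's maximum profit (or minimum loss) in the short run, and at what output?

AVC = 96 - 18q + q^2 has its minimum $15 at q = 9; price $36 clears that bar, so the firm operates.
With MC = 96 - 36q + 3q^2, P = MC on the upward-sloping part at q* = 10.
TR = 36·10 = 360. TC = 600 + 160 = 760. Profit = 360 − 760 = -$400.
By producing, the firm covers all variable cost plus $200 of fixed cost; shutting down would lose the full $600.

Profit = -$400 at q = 10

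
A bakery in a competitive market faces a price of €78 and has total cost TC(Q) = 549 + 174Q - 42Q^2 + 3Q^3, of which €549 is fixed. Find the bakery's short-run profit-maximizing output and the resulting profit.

Profit = -€165 at Q = 8

AVC = 174 - 42Q + 3Q^2 has its minimum €27 at Q = 7; price €78 clears that bar, so the firm operates.
With MC = 174 - 84Q + 9Q^2, P = MC on the upward-sloping part at Q* = 8.
TR = 78·8 = 624. TC = 549 + 240 = 789. Profit = 624 − 789 = -€165.
Shutting down would mean losing the fixed cost of €549, so operating at a loss of €165 is better by €384.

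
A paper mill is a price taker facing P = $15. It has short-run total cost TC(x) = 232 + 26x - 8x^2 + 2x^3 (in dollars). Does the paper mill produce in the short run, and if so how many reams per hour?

Shut down

Strip out fixed cost: VC = 26x - 8x^2 + 2x^3. Then AVC = 26 - 8x + 2x^2 and MC = 26 - 16x + 6x^2.
The AVC parabola has its vertex at x = 8/4 = 2, where AVC = 26 - 8·2 + 2·2^2 = $18.
P = $15 lies below min AVC = $18; no output level covers variable cost.
Shutting down limits the loss to fixed cost, $232.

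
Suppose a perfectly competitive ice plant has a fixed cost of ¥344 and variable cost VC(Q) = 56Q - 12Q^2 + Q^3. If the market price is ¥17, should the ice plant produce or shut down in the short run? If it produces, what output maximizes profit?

Shut down

Variable cost is VC = 56Q - 12Q^2 + Q^3, so AVC = VC/Q = 56 - 12Q + Q^2 and MC = dTC/dQ = 56 - 24Q + 3Q^2.
The AVC parabola has its vertex at Q = 12/2 = 6, where AVC = 56 - 12·6 + 6^2 = ¥20.
P = ¥17 lies below min AVC = ¥20; no output level covers variable cost.
Shutting down limits the loss to fixed cost, ¥344.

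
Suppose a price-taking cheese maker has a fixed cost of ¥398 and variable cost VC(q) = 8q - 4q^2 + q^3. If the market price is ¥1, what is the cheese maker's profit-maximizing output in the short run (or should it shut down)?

Variable cost is VC = 8q - 4q^2 + q^3, so AVC = VC/q = 8 - 4q + q^2 and MC = dTC/dq = 8 - 8q + 3q^2.
AVC hits its minimum where MC = AVC, at q = 2, giving min AVC = 8 - 4·2 + 2^2 = ¥4.
P = ¥1 lies below min AVC = ¥4; no output level covers variable cost.
The firm minimizes its loss by shutting down and losing only its fixed cost of ¥398.

Shut down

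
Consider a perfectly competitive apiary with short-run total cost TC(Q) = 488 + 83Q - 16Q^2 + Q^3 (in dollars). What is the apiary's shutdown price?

$19 per unit

Short-run supply begins at min AVC. From VC = 83Q - 16Q^2 + Q^3, AVC = 83 - 16Q + Q^2.
dAVC/dQ = -16 + 2Q = 0 gives Q = 8. min AVC = 83 - 16·8 + 8^2 = 19.
For P < $19 the firm produces nothing.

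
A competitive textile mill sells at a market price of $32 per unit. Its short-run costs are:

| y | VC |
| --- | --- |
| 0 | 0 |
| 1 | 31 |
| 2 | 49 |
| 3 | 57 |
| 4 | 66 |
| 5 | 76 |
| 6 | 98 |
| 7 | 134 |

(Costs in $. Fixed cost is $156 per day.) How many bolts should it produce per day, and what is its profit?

Compute π = P·y − TC at each output: y=0: -156; y=1: -155; y=2: -141; y=3: -117; y=4: -94; y=5: -72; y=6: -62; y=7: -66.
Profit is maximized at y = 6. AVC there is 98/6 = $16.33 ≤ P, so producing beats shutting down (which would give -$156).

y = 6; profit = -$62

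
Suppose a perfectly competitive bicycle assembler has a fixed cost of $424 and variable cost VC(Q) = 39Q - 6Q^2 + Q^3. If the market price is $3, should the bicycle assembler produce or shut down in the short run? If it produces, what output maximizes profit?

From TC, MC = TC'(Q) = 39 - 12Q + 3Q^2 and AVC = VC/Q = 39 - 6Q + Q^2.
The AVC parabola has its vertex at Q = 6/2 = 3, where AVC = 39 - 6·3 + 3^2 = $30.
Since P = $3 < min AVC = $30, price fails to cover variable cost at any output.
Shutting down limits the loss to fixed cost, $424.

Shut down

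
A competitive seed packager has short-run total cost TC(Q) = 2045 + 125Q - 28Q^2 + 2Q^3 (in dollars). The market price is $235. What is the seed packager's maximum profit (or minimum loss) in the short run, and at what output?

Profit = -$109 at Q = 11

AVC = 125 - 28Q + 2Q^2; min AVC = $27 at Q = 7. Since P = $235 ≥ min AVC, the firm produces.
With MC = 125 - 56Q + 6Q^2, P = MC on the upward-sloping part at Q* = 11.
TR = 235·11 = 2585. TC = 2045 + 649 = 2694. Profit = 2585 − 2694 = -$109.
That loss of $109 beats the $2045 the firm would lose by shutting down; producing recovers $1936 of fixed cost.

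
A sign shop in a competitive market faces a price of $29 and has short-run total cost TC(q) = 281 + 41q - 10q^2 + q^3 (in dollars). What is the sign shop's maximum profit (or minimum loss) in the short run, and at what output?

Profit = -$209 at q = 6

AVC = 41 - 10q + q^2; min AVC = $16 at q = 5. Since P = $29 ≥ min AVC, the firm produces.
MC = 41 - 20q + 3q^2. Setting P = MC and taking the root on the rising branch gives q* = 6.
TR = 29·6 = 174. TC = 281 + 102 = 383. Profit = 174 − 383 = -$209.
By producing, the firm covers all variable cost plus $72 of fixed cost; shutting down would lose the full $281.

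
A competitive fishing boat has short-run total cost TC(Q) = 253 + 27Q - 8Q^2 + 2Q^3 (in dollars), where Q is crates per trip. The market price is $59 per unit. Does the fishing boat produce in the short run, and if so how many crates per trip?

Produce at Q = 4

Variable cost is VC = 27Q - 8Q^2 + 2Q^3, so AVC = VC/Q = 27 - 8Q + 2Q^2 and MC = dTC/dQ = 27 - 16Q + 6Q^2.
AVC hits its minimum where MC = AVC, at Q = 2, giving min AVC = 27 - 8·2 + 2·2^2 = $19.
Since P = $59 ≥ min AVC = $19, price covers variable cost and the firm should produce.
Set P = MC: 59 = 27 - 16Q + 6Q^2 → -32 - 16Q + 6Q^2 = 0. The roots are Q = -4/3 and Q = 4; the profit-maximizing output is on the rising part of MC, so Q* = 4.
Check: AVC at Q = 4 is $27 ≤ P, so revenue covers variable cost.
Profit = P·Q − TC = 59·4 − 361 = -$125, a loss, but smaller than the $253 fixed cost the firm would lose by shutting down.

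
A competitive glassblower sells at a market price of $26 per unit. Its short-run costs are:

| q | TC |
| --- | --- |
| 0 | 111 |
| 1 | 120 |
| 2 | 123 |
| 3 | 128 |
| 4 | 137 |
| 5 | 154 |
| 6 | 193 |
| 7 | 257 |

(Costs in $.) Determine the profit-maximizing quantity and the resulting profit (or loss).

q = 5; profit = -$24

Profit at each row (π = 26q − TC): q=0: -111; q=1: -94; q=2: -71; q=3: -50; q=4: -33; q=5: -24; q=6: -37; q=7: -75.
Profit is maximized at q = 5. AVC there is 43/5 = $8.60 ≤ P, so producing beats shutting down (which would give -$111).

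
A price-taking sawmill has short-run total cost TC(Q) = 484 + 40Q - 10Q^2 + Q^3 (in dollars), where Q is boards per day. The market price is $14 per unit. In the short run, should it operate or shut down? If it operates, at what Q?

Shut down

Variable cost is VC = 40Q - 10Q^2 + Q^3, so AVC = VC/Q = 40 - 10Q + Q^2 and MC = dTC/dQ = 40 - 20Q + 3Q^2.
AVC hits its minimum where MC = AVC, at Q = 5, giving min AVC = 40 - 10·5 + 5^2 = $15.
With P < min AVC ($14 < $15), every unit sold adds to the loss.
Shutting down limits the loss to fixed cost, $484.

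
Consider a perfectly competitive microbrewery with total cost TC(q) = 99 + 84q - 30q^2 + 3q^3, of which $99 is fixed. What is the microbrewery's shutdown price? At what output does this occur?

The shutdown price is the minimum of AVC. VC = 84q - 30q^2 + 3q^3, so AVC = 84 - 30q + 3q^2.
dAVC/dq = -30 + 6q = 0 gives q = 5. min AVC = 84 - 30·5 + 3·5^2 = 9.
So the shutdown price is $9.

$9 per unit, at q = 5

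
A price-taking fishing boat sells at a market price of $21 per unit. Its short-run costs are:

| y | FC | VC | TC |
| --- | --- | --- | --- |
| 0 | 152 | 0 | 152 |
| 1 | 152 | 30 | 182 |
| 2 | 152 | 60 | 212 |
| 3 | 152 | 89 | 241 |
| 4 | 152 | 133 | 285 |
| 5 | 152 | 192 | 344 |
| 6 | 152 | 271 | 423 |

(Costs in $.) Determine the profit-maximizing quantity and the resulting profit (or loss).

Profit at each row (π = 21y − TC): y=0: -152; y=1: -161; y=2: -170; y=3: -178; y=4: -201; y=5: -239; y=6: -297.
Profit is highest at y = 0. Equivalently, the lowest AVC in the table is 89/3 ≈ $29.67 at y = 3, and P = $21 falls below it — price never covers variable cost, so the firm shuts down and loses only its fixed cost.

y = 0 (shut down); profit = -$152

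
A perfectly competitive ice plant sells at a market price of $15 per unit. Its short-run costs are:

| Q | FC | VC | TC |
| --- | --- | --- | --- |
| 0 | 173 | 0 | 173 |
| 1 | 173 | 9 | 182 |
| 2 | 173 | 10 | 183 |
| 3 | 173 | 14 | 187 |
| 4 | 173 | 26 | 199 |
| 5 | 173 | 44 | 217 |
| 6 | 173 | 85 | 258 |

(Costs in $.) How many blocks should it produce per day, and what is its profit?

Q = 4; profit = -$139

Profit at each row (π = 15Q − TC): Q=0: -173; Q=1: -167; Q=2: -153; Q=3: -142; Q=4: -139; Q=5: -142; Q=6: -168.
Profit is maximized at Q = 4. AVC there is 26/4 = $6.50 ≤ P, so producing beats shutting down (which would give -$173).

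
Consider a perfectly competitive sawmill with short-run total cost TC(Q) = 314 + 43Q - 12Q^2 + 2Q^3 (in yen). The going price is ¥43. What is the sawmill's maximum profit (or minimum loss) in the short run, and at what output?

AVC = 43 - 12Q + 2Q^2 has its minimum ¥25 at Q = 3; price ¥43 clears that bar, so the firm operates.
With MC = 43 - 24Q + 6Q^2, P = MC on the upward-sloping part at Q* = 4.
TR = 43·4 = 172. TC = 314 + 108 = 422. Profit = 172 − 422 = -¥250.
Shutting down would mean losing the fixed cost of ¥314, so operating at a loss of ¥250 is better by ¥64.

Profit = -¥250 at Q = 4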